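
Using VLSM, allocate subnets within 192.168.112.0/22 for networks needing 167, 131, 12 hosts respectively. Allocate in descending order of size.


167 hosts -> /24 (254 usable): 192.168.112.0/24
131 hosts -> /24 (254 usable): 192.168.113.0/24
12 hosts -> /28 (14 usable): 192.168.114.0/28
Allocation: 192.168.112.0/24 (167 hosts, 254 usable); 192.168.113.0/24 (131 hosts, 254 usable); 192.168.114.0/28 (12 hosts, 14 usable)


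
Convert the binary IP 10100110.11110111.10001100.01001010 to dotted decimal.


10100110 = 166
11110111 = 247
10001100 = 140
01001010 = 74
IP: 166.247.140.74


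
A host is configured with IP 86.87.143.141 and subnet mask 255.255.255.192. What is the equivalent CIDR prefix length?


Binary: 11111111.11111111.11111111.11000000
Count leading 1s
Prefix: /26


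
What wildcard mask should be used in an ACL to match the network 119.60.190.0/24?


Subnet mask: 255.255.255.0
Wildcard = 255.255.255.255 - subnet mask
255 - 255 = 0
255 - 255 = 0
255 - 255 = 0
255 - 0 = 255
Wildcard: 0.0.0.255


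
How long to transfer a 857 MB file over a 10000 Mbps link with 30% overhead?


Effective throughput = 10000 * (1 - 30/100) = 7000 Mbps
File size in Mb = 857 * 8 = 6856 Mb
Time = 6856 / 7000
Time = 0.9794 seconds


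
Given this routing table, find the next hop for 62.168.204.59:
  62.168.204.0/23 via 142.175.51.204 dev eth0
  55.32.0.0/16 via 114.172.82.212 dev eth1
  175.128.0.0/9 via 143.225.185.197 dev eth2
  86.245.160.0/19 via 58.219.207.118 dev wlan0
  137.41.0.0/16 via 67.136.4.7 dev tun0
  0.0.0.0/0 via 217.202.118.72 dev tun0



Longest prefix match for 62.168.204.59:
  /23 62.168.204.0: MATCH
  /16 55.32.0.0: no
  /9 175.128.0.0: no
  /19 86.245.160.0: no
  /16 137.41.0.0: no
  /0 0.0.0.0: MATCH
Selected: next-hop 142.175.51.204 via eth0 (matched /23)


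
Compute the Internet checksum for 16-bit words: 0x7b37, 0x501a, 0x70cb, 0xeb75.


Sum all words (with carry folding):
+ 0x7b37 = 0x7b37
+ 0x501a = 0xcb51
+ 0x70cb = 0x3c1d
+ 0xeb75 = 0x2793
One's complement: ~0x2793
Checksum = 0xd86c


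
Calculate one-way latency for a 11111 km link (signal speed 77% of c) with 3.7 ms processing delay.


Speed = 0.77 * 3e5 km/s = 231000 km/s
Propagation delay = 11111 / 231000 = 0.0481 s = 48.0996 ms
Processing delay = 3.7 ms
Total one-way latency = 51.7996 ms


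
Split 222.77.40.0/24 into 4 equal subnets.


New prefix = 24 + 2 = 26
Each subnet has 64 addresses
  222.77.40.0/26
  222.77.40.64/26
  222.77.40.128/26
  222.77.40.192/26
Subnets: 222.77.40.0/26, 222.77.40.64/26, 222.77.40.128/26, 222.77.40.192/26


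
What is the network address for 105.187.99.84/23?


IP:   01101001.10111011.01100011.01010100
Mask: 11111111.11111111.11111110.00000000
AND operation:
Net:  01101001.10111011.01100010.00000000
Network: 105.187.98.0/23


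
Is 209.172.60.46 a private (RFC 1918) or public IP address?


RFC 1918 private ranges:
  10.0.0.0/8 (10.0.0.0 - 10.255.255.255)
  172.16.0.0/12 (172.16.0.0 - 172.31.255.255)
  192.168.0.0/16 (192.168.0.0 - 192.168.255.255)
Public (not in any RFC 1918 range)


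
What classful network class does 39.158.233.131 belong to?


First octet: 39
Binary: 00100111
0xxxxxxx -> Class A (1-126)
Class A, default mask 255.0.0.0 (/8)


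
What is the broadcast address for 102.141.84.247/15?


Network: 102.140.0.0/15
Host bits = 17
Set all host bits to 1:
Broadcast: 102.141.255.255


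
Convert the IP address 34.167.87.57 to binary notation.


34 = 00100010
167 = 10100111
87 = 01010111
57 = 00111001
Binary: 00100010.10100111.01010111.00111001


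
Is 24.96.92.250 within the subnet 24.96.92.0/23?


Subnet network: 24.96.92.0
Test IP AND mask: 24.96.92.0
Yes, 24.96.92.250 is in 24.96.92.0/23


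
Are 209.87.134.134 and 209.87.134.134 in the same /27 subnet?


Mask: 255.255.255.224
209.87.134.134 AND mask = 209.87.134.128
209.87.134.134 AND mask = 209.87.134.128
Yes, same subnet (209.87.134.128)


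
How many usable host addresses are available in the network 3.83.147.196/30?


Host bits = 32 - 30 = 2
Total addresses = 2^2 = 4
Usable = total - 2 (network and broadcast)
Usable hosts: 2


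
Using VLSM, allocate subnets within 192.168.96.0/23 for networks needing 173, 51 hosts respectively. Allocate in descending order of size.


173 hosts -> /24 (254 usable): 192.168.96.0/24
51 hosts -> /26 (62 usable): 192.168.97.0/26
Allocation: 192.168.96.0/24 (173 hosts, 254 usable); 192.168.97.0/26 (51 hosts, 62 usable)


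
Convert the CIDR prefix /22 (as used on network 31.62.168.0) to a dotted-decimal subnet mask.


/22 means 22 network bits, 10 host bits
Binary: 11111111111111111111110000000000
Mask: 255.255.252.0


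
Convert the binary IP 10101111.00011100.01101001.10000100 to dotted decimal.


10101111 = 175
00011100 = 28
01101001 = 105
10000100 = 132
IP: 175.28.105.132


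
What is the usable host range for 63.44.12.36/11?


Network: 63.32.0.0
Broadcast: 63.63.255.255
First usable = network + 1
Last usable = broadcast - 1
Range: 63.32.0.1 to 63.63.255.254


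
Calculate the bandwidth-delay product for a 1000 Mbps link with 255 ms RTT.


BDP = bandwidth * RTT
= 1000 Mbps * 255 ms
= 1000 * 1e6 * 255 / 1000 bits
= 255000000 bits
= 31875000 bytes
= 31127.9297 KB
BDP = 255000000 bits (31875000 bytes)


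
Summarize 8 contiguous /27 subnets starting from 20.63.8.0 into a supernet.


Original prefix: /27
Number of subnets: 8 = 2^3
New prefix = 27 - 3 = 24
Supernet: 20.63.8.0/24


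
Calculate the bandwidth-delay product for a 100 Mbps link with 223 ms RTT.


BDP = bandwidth * RTT
= 100 Mbps * 223 ms
= 100 * 1e6 * 223 / 1000 bits
= 22300000 bits
= 2787500 bytes
= 2722.168 KB
BDP = 22300000 bits (2787500 bytes)


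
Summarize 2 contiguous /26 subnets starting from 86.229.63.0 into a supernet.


Original prefix: /26
Number of subnets: 2 = 2^1
New prefix = 26 - 1 = 25
Supernet: 86.229.63.0/25


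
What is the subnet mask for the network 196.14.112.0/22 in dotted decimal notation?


/22 means 22 network bits, 10 host bits
Binary: 11111111111111111111110000000000
Mask: 255.255.252.0


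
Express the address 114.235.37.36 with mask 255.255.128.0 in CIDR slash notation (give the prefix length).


Binary: 11111111.11111111.10000000.00000000
Count leading 1s
Prefix: /17


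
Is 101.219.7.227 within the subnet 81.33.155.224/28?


Subnet network: 81.33.155.224
Test IP AND mask: 101.219.7.224
No, 101.219.7.227 is not in 81.33.155.224/28


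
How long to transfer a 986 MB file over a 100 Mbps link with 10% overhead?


Effective throughput = 100 * (1 - 10/100) = 90 Mbps
File size in Mb = 986 * 8 = 7888 Mb
Time = 7888 / 90
Time = 87.6444 seconds


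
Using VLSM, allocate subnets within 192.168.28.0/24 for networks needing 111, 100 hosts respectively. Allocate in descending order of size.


111 hosts -> /25 (126 usable): 192.168.28.0/25
100 hosts -> /25 (126 usable): 192.168.28.128/25
Allocation: 192.168.28.0/25 (111 hosts, 126 usable); 192.168.28.128/25 (100 hosts, 126 usable)


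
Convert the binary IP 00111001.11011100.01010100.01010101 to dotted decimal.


00111001 = 57
11011100 = 220
01010100 = 84
01010101 = 85
IP: 57.220.84.85


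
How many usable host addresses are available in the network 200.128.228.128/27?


Host bits = 32 - 27 = 5
Total addresses = 2^5 = 32
Usable = total - 2 (network and broadcast)
Usable hosts: 30


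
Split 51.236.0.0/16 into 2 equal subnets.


New prefix = 16 + 1 = 17
Each subnet has 32768 addresses
  51.236.0.0/17
  51.236.128.0/17
Subnets: 51.236.0.0/17, 51.236.128.0/17


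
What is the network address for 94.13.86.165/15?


IP:   01011110.00001101.01010110.10100101
Mask: 11111111.11111110.00000000.00000000
AND operation:
Net:  01011110.00001100.00000000.00000000
Network: 94.12.0.0/15


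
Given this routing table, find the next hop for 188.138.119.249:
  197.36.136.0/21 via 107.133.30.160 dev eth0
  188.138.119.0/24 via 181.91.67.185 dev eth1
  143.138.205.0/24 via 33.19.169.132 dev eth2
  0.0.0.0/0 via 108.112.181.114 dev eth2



Longest prefix match for 188.138.119.249:
  /21 197.36.136.0: no
  /24 188.138.119.0: MATCH
  /24 143.138.205.0: no
  /0 0.0.0.0: MATCH
Selected: next-hop 181.91.67.185 via eth1 (matched /24)


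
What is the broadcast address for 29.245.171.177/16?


Network: 29.245.0.0/16
Host bits = 16
Set all host bits to 1:
Broadcast: 29.245.255.255


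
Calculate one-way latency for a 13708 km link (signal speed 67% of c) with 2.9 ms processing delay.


Speed = 0.67 * 3e5 km/s = 201000 km/s
Propagation delay = 13708 / 201000 = 0.0682 s = 68.199 ms
Processing delay = 2.9 ms
Total one-way latency = 71.099 ms


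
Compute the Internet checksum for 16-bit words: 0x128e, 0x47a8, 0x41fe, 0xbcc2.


Sum all words (with carry folding):
+ 0x128e = 0x128e
+ 0x47a8 = 0x5a36
+ 0x41fe = 0x9c34
+ 0xbcc2 = 0x58f7
One's complement: ~0x58f7
Checksum = 0xa708


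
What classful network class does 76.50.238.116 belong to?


First octet: 76
Binary: 01001100
0xxxxxxx -> Class A (1-126)
Class A, default mask 255.0.0.0 (/8)


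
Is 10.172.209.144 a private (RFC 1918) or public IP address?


RFC 1918 private ranges:
  10.0.0.0/8 (10.0.0.0 - 10.255.255.255)
  172.16.0.0/12 (172.16.0.0 - 172.31.255.255)
  192.168.0.0/16 (192.168.0.0 - 192.168.255.255)
Private (in 10.0.0.0/8)


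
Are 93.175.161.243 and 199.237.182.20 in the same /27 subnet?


Mask: 255.255.255.224
93.175.161.243 AND mask = 93.175.161.224
199.237.182.20 AND mask = 199.237.182.0
No, different subnets (93.175.161.224 vs 199.237.182.0)


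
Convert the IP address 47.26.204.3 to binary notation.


47 = 00101111
26 = 00011010
204 = 11001100
3 = 00000011
Binary: 00101111.00011010.11001100.00000011


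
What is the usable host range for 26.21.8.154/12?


Network: 26.16.0.0
Broadcast: 26.31.255.255
First usable = network + 1
Last usable = broadcast - 1
Range: 26.16.0.1 to 26.31.255.254


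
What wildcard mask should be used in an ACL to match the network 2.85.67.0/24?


Subnet mask: 255.255.255.0
Wildcard = 255.255.255.255 - subnet mask
255 - 255 = 0
255 - 255 = 0
255 - 255 = 0
255 - 0 = 255
Wildcard: 0.0.0.255


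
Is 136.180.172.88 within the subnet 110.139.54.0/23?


Subnet network: 110.139.54.0
Test IP AND mask: 136.180.172.0
No, 136.180.172.88 is not in 110.139.54.0/23


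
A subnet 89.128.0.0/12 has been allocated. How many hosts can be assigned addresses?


Host bits = 32 - 12 = 20
Total addresses = 2^20 = 1048576
Usable = total - 2 (network and broadcast)
Usable hosts: 1048574


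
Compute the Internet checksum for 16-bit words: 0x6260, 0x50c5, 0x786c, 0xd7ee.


Sum all words (with carry folding):
+ 0x6260 = 0x6260
+ 0x50c5 = 0xb325
+ 0x786c = 0x2b92
+ 0xd7ee = 0x0381
One's complement: ~0x0381
Checksum = 0xfc7e


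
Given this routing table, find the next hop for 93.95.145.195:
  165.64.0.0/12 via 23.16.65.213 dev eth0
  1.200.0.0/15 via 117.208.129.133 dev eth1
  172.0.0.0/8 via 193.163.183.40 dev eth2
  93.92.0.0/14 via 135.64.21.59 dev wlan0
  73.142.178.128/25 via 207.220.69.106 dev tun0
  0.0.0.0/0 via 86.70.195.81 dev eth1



Longest prefix match for 93.95.145.195:
  /12 165.64.0.0: no
  /15 1.200.0.0: no
  /8 172.0.0.0: no
  /14 93.92.0.0: MATCH
  /25 73.142.178.128: no
  /0 0.0.0.0: MATCH
Selected: next-hop 135.64.21.59 via wlan0 (matched /14)


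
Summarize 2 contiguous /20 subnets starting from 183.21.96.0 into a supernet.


Original prefix: /20
Number of subnets: 2 = 2^1
New prefix = 20 - 1 = 19
Supernet: 183.21.96.0/19


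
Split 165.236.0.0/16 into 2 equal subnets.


New prefix = 16 + 1 = 17
Each subnet has 32768 addresses
  165.236.0.0/17
  165.236.128.0/17
Subnets: 165.236.0.0/17, 165.236.128.0/17


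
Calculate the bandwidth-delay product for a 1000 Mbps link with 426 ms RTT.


BDP = bandwidth * RTT
= 1000 Mbps * 426 ms
= 1000 * 1e6 * 426 / 1000 bits
= 426000000 bits
= 53250000 bytes
= 52001.9531 KB
BDP = 426000000 bits (53250000 bytes)


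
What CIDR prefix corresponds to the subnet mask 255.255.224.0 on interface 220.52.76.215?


Binary: 11111111.11111111.11100000.00000000
Count leading 1s
Prefix: /19


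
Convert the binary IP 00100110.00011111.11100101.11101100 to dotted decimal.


00100110 = 38
00011111 = 31
11100101 = 229
11101100 = 236
IP: 38.31.229.236


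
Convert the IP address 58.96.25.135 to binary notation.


58 = 00111010
96 = 01100000
25 = 00011001
135 = 10000111
Binary: 00111010.01100000.00011001.10000111


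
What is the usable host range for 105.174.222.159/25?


Network: 105.174.222.128
Broadcast: 105.174.222.255
First usable = network + 1
Last usable = broadcast - 1
Range: 105.174.222.129 to 105.174.222.254


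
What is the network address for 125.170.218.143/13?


IP:   01111101.10101010.11011010.10001111
Mask: 11111111.11111000.00000000.00000000
AND operation:
Net:  01111101.10101000.00000000.00000000
Network: 125.168.0.0/13


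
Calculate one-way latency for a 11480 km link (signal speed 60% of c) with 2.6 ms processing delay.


Speed = 0.6 * 3e5 km/s = 180000 km/s
Propagation delay = 11480 / 180000 = 0.0638 s = 63.7778 ms
Processing delay = 2.6 ms
Total one-way latency = 66.3778 ms


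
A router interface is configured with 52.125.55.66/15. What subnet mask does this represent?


/15 means 15 network bits, 17 host bits
Binary: 11111111111111100000000000000000
Mask: 255.254.0.0


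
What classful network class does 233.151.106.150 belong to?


First octet: 233
Binary: 11101001
1110xxxx -> Class D (224-239)
Class D (multicast), default mask N/A


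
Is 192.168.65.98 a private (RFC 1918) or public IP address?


RFC 1918 private ranges:
  10.0.0.0/8 (10.0.0.0 - 10.255.255.255)
  172.16.0.0/12 (172.16.0.0 - 172.31.255.255)
  192.168.0.0/16 (192.168.0.0 - 192.168.255.255)
Private (in 192.168.0.0/16)


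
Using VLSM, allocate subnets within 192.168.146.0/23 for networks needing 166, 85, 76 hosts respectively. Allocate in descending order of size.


166 hosts -> /24 (254 usable): 192.168.146.0/24
85 hosts -> /25 (126 usable): 192.168.147.0/25
76 hosts -> /25 (126 usable): 192.168.147.128/25
Allocation: 192.168.146.0/24 (166 hosts, 254 usable); 192.168.147.0/25 (85 hosts, 126 usable); 192.168.147.128/25 (76 hosts, 126 usable)


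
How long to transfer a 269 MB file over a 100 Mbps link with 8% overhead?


Effective throughput = 100 * (1 - 8/100) = 92 Mbps
File size in Mb = 269 * 8 = 2152 Mb
Time = 2152 / 92
Time = 23.3913 seconds


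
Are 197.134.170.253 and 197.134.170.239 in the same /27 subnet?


Mask: 255.255.255.224
197.134.170.253 AND mask = 197.134.170.224
197.134.170.239 AND mask = 197.134.170.224
Yes, same subnet (197.134.170.224)


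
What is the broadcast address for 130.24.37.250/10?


Network: 130.0.0.0/10
Host bits = 22
Set all host bits to 1:
Broadcast: 130.63.255.255


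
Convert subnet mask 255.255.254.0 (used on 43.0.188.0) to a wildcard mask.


Subnet mask: 255.255.254.0
Wildcard = 255.255.255.255 - subnet mask
255 - 255 = 0
255 - 255 = 0
255 - 254 = 1
255 - 0 = 255
Wildcard: 0.0.1.255


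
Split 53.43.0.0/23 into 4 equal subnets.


New prefix = 23 + 2 = 25
Each subnet has 128 addresses
  53.43.0.0/25
  53.43.0.128/25
  53.43.1.0/25
  53.43.1.128/25
Subnets: 53.43.0.0/25, 53.43.0.128/25, 53.43.1.0/25, 53.43.1.128/25


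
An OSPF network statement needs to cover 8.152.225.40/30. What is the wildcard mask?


Subnet mask: 255.255.255.252
Wildcard = 255.255.255.255 - subnet mask
255 - 255 = 0
255 - 255 = 0
255 - 255 = 0
255 - 252 = 3
Wildcard: 0.0.0.3


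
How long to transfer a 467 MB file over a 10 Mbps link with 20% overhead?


Effective throughput = 10 * (1 - 20/100) = 8 Mbps
File size in Mb = 467 * 8 = 3736 Mb
Time = 3736 / 8
Time = 467 seconds


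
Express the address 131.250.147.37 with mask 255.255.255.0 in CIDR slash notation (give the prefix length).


Binary: 11111111.11111111.11111111.00000000
Count leading 1s
Prefix: /24


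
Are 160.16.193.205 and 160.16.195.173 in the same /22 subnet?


Mask: 255.255.252.0
160.16.193.205 AND mask = 160.16.192.0
160.16.195.173 AND mask = 160.16.192.0
Yes, same subnet (160.16.192.0)


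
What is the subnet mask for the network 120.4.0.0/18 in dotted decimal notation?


/18 means 18 network bits, 14 host bits
Binary: 11111111111111111100000000000000
Mask: 255.255.192.0


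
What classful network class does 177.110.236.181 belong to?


First octet: 177
Binary: 10110001
10xxxxxx -> Class B (128-191)
Class B, default mask 255.255.0.0 (/16)


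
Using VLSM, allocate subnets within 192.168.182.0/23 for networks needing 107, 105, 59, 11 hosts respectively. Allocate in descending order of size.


107 hosts -> /25 (126 usable): 192.168.182.0/25
105 hosts -> /25 (126 usable): 192.168.182.128/25
59 hosts -> /26 (62 usable): 192.168.183.0/26
11 hosts -> /28 (14 usable): 192.168.183.64/28
Allocation: 192.168.182.0/25 (107 hosts, 126 usable); 192.168.182.128/25 (105 hosts, 126 usable); 192.168.183.0/26 (59 hosts, 62 usable); 192.168.183.64/28 (11 hosts, 14 usable)


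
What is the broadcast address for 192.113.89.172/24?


Network: 192.113.89.0/24
Host bits = 8
Set all host bits to 1:
Broadcast: 192.113.89.255


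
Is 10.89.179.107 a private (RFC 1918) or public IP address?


RFC 1918 private ranges:
  10.0.0.0/8 (10.0.0.0 - 10.255.255.255)
  172.16.0.0/12 (172.16.0.0 - 172.31.255.255)
  192.168.0.0/16 (192.168.0.0 - 192.168.255.255)
Private (in 10.0.0.0/8)


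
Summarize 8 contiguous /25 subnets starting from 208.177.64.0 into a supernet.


Original prefix: /25
Number of subnets: 8 = 2^3
New prefix = 25 - 3 = 22
Supernet: 208.177.64.0/22


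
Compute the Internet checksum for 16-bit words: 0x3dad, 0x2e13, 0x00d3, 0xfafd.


Sum all words (with carry folding):
+ 0x3dad = 0x3dad
+ 0x2e13 = 0x6bc0
+ 0x00d3 = 0x6c93
+ 0xfafd = 0x6791
One's complement: ~0x6791
Checksum = 0x986e


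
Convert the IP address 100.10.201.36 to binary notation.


100 = 01100100
10 = 00001010
201 = 11001001
36 = 00100100
Binary: 01100100.00001010.11001001.00100100


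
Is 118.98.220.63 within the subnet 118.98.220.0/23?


Subnet network: 118.98.220.0
Test IP AND mask: 118.98.220.0
Yes, 118.98.220.63 is in 118.98.220.0/23


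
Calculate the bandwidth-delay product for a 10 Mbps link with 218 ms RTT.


BDP = bandwidth * RTT
= 10 Mbps * 218 ms
= 10 * 1e6 * 218 / 1000 bits
= 2180000 bits
= 272500 bytes
= 266.1133 KB
BDP = 2180000 bits (272500 bytes)


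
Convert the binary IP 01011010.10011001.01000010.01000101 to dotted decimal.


01011010 = 90
10011001 = 153
01000010 = 66
01000101 = 69
IP: 90.153.66.69


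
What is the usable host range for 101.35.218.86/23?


Network: 101.35.218.0
Broadcast: 101.35.219.255
First usable = network + 1
Last usable = broadcast - 1
Range: 101.35.218.1 to 101.35.219.254


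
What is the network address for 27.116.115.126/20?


IP:   00011011.01110100.01110011.01111110
Mask: 11111111.11111111.11110000.00000000
AND operation:
Net:  00011011.01110100.01110000.00000000
Network: 27.116.112.0/20


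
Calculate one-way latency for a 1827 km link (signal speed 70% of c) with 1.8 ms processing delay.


Speed = 0.7 * 3e5 km/s = 210000 km/s
Propagation delay = 1827 / 210000 = 0.0087 s = 8.7 ms
Processing delay = 1.8 ms
Total one-way latency = 10.5 ms


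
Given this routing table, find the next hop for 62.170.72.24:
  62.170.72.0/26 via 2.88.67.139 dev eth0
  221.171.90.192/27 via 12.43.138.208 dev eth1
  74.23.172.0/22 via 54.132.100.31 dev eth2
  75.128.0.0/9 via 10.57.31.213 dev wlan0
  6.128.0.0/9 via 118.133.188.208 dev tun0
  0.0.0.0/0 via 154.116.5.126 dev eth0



Longest prefix match for 62.170.72.24:
  /26 62.170.72.0: MATCH
  /27 221.171.90.192: no
  /22 74.23.172.0: no
  /9 75.128.0.0: no
  /9 6.128.0.0: no
  /0 0.0.0.0: MATCH
Selected: next-hop 2.88.67.139 via eth0 (matched /26)


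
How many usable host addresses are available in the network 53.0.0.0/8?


Host bits = 32 - 8 = 24
Total addresses = 2^24 = 16777216
Usable = total - 2 (network and broadcast)
Usable hosts: 16777214


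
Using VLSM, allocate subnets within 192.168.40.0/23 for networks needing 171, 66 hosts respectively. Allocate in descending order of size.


171 hosts -> /24 (254 usable): 192.168.40.0/24
66 hosts -> /25 (126 usable): 192.168.41.0/25
Allocation: 192.168.40.0/24 (171 hosts, 254 usable); 192.168.41.0/25 (66 hosts, 126 usable)


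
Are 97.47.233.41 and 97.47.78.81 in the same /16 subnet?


Mask: 255.255.0.0
97.47.233.41 AND mask = 97.47.0.0
97.47.78.81 AND mask = 97.47.0.0
Yes, same subnet (97.47.0.0)


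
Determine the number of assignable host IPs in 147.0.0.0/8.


Host bits = 32 - 8 = 24
Total addresses = 2^24 = 16777216
Usable = total - 2 (network and broadcast)
Usable hosts: 16777214


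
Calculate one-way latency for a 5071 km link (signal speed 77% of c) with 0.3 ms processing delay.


Speed = 0.77 * 3e5 km/s = 231000 km/s
Propagation delay = 5071 / 231000 = 0.022 s = 21.9524 ms
Processing delay = 0.3 ms
Total one-way latency = 22.2524 ms


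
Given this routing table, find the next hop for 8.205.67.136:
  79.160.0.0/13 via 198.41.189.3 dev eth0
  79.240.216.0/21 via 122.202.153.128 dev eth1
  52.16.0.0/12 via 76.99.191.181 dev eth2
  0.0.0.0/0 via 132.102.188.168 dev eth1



Longest prefix match for 8.205.67.136:
  /13 79.160.0.0: no
  /21 79.240.216.0: no
  /12 52.16.0.0: no
  /0 0.0.0.0: MATCH
Selected: next-hop 132.102.188.168 via eth1 (matched /0)


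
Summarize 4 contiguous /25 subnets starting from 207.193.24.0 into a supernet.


Original prefix: /25
Number of subnets: 4 = 2^2
New prefix = 25 - 2 = 23
Supernet: 207.193.24.0/23


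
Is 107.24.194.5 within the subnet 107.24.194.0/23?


Subnet network: 107.24.194.0
Test IP AND mask: 107.24.194.0
Yes, 107.24.194.5 is in 107.24.194.0/23


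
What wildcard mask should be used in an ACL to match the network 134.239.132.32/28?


Subnet mask: 255.255.255.240
Wildcard = 255.255.255.255 - subnet mask
255 - 255 = 0
255 - 255 = 0
255 - 255 = 0
255 - 240 = 15
Wildcard: 0.0.0.15


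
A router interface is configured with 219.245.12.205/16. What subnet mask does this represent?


/16 means 16 network bits, 16 host bits
Binary: 11111111111111110000000000000000
Mask: 255.255.0.0


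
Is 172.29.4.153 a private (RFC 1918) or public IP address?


RFC 1918 private ranges:
  10.0.0.0/8 (10.0.0.0 - 10.255.255.255)
  172.16.0.0/12 (172.16.0.0 - 172.31.255.255)
  192.168.0.0/16 (192.168.0.0 - 192.168.255.255)
Private (in 172.16.0.0/12)


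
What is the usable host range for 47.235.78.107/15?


Network: 47.234.0.0
Broadcast: 47.235.255.255
First usable = network + 1
Last usable = broadcast - 1
Range: 47.234.0.1 to 47.235.255.254


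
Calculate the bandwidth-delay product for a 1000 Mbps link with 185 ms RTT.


BDP = bandwidth * RTT
= 1000 Mbps * 185 ms
= 1000 * 1e6 * 185 / 1000 bits
= 185000000 bits
= 23125000 bytes
= 22583.0078 KB
BDP = 185000000 bits (23125000 bytes)


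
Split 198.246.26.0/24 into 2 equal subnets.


New prefix = 24 + 1 = 25
Each subnet has 128 addresses
  198.246.26.0/25
  198.246.26.128/25
Subnets: 198.246.26.0/25, 198.246.26.128/25


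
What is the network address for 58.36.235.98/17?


IP:   00111010.00100100.11101011.01100010
Mask: 11111111.11111111.10000000.00000000
AND operation:
Net:  00111010.00100100.10000000.00000000
Network: 58.36.128.0/17


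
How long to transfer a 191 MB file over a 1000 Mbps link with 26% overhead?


Effective throughput = 1000 * (1 - 26/100) = 740 Mbps
File size in Mb = 191 * 8 = 1528 Mb
Time = 1528 / 740
Time = 2.0649 seconds


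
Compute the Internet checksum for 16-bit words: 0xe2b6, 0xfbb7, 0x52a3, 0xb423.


Sum all words (with carry folding):
+ 0xe2b6 = 0xe2b6
+ 0xfbb7 = 0xde6e
+ 0x52a3 = 0x3112
+ 0xb423 = 0xe535
One's complement: ~0xe535
Checksum = 0x1aca


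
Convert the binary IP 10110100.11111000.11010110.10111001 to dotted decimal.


10110100 = 180
11111000 = 248
11010110 = 214
10111001 = 185
IP: 180.248.214.185


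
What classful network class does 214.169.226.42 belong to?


First octet: 214
Binary: 11010110
110xxxxx -> Class C (192-223)
Class C, default mask 255.255.255.0 (/24)


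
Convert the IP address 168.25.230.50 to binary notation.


168 = 10101000
25 = 00011001
230 = 11100110
50 = 00110010
Binary: 10101000.00011001.11100110.00110010


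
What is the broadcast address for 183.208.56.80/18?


Network: 183.208.0.0/18
Host bits = 14
Set all host bits to 1:
Broadcast: 183.208.63.255


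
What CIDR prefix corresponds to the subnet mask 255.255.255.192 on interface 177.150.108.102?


Binary: 11111111.11111111.11111111.11000000
Count leading 1s
Prefix: /26


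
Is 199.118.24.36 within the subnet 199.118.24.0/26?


Subnet network: 199.118.24.0
Test IP AND mask: 199.118.24.0
Yes, 199.118.24.36 is in 199.118.24.0/26


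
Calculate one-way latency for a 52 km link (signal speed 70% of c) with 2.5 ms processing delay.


Speed = 0.7 * 3e5 km/s = 210000 km/s
Propagation delay = 52 / 210000 = 0.0002 s = 0.2476 ms
Processing delay = 2.5 ms
Total one-way latency = 2.7476 ms


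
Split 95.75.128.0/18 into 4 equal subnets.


New prefix = 18 + 2 = 20
Each subnet has 4096 addresses
  95.75.128.0/20
  95.75.144.0/20
  95.75.160.0/20
  95.75.176.0/20
Subnets: 95.75.128.0/20, 95.75.144.0/20, 95.75.160.0/20, 95.75.176.0/20


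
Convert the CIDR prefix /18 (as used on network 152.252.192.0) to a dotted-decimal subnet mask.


/18 means 18 network bits, 14 host bits
Binary: 11111111111111111100000000000000
Mask: 255.255.192.0


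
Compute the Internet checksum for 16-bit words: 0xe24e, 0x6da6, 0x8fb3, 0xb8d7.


Sum all words (with carry folding):
+ 0xe24e = 0xe24e
+ 0x6da6 = 0x4ff5
+ 0x8fb3 = 0xdfa8
+ 0xb8d7 = 0x9880
One's complement: ~0x9880
Checksum = 0x677f


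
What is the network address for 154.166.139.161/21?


IP:   10011010.10100110.10001011.10100001
Mask: 11111111.11111111.11111000.00000000
AND operation:
Net:  10011010.10100110.10001000.00000000
Network: 154.166.136.0/21


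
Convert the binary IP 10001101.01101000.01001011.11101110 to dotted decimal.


10001101 = 141
01101000 = 104
01001011 = 75
11101110 = 238
IP: 141.104.75.238


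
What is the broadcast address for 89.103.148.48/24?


Network: 89.103.148.0/24
Host bits = 8
Set all host bits to 1:
Broadcast: 89.103.148.255


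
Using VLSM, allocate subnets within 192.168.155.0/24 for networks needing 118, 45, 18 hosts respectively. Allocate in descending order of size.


118 hosts -> /25 (126 usable): 192.168.155.0/25
45 hosts -> /26 (62 usable): 192.168.155.128/26
18 hosts -> /27 (30 usable): 192.168.155.192/27
Allocation: 192.168.155.0/25 (118 hosts, 126 usable); 192.168.155.128/26 (45 hosts, 62 usable); 192.168.155.192/27 (18 hosts, 30 usable)


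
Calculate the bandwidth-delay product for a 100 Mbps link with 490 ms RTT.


BDP = bandwidth * RTT
= 100 Mbps * 490 ms
= 100 * 1e6 * 490 / 1000 bits
= 49000000 bits
= 6125000 bytes
= 5981.4453 KB
BDP = 49000000 bits (6125000 bytes)


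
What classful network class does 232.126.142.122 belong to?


First octet: 232
Binary: 11101000
1110xxxx -> Class D (224-239)
Class D (multicast), default mask N/A


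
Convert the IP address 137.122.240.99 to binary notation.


137 = 10001001
122 = 01111010
240 = 11110000
99 = 01100011
Binary: 10001001.01111010.11110000.01100011


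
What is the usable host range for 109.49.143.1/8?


Network: 109.0.0.0
Broadcast: 109.255.255.255
First usable = network + 1
Last usable = broadcast - 1
Range: 109.0.0.1 to 109.255.255.254


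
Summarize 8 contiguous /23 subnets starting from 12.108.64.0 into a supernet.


Original prefix: /23
Number of subnets: 8 = 2^3
New prefix = 23 - 3 = 20
Supernet: 12.108.64.0/20


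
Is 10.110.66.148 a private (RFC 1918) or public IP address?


RFC 1918 private ranges:
  10.0.0.0/8 (10.0.0.0 - 10.255.255.255)
  172.16.0.0/12 (172.16.0.0 - 172.31.255.255)
  192.168.0.0/16 (192.168.0.0 - 192.168.255.255)
Private (in 10.0.0.0/8)


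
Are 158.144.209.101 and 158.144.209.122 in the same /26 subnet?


Mask: 255.255.255.192
158.144.209.101 AND mask = 158.144.209.64
158.144.209.122 AND mask = 158.144.209.64
Yes, same subnet (158.144.209.64)


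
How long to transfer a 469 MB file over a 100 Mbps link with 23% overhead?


Effective throughput = 100 * (1 - 23/100) = 77 Mbps
File size in Mb = 469 * 8 = 3752 Mb
Time = 3752 / 77
Time = 48.7273 seconds


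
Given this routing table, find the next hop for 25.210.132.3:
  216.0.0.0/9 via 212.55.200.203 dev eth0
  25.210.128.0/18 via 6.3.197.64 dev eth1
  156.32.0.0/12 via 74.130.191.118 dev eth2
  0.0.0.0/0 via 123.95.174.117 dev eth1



Longest prefix match for 25.210.132.3:
  /9 216.0.0.0: no
  /18 25.210.128.0: MATCH
  /12 156.32.0.0: no
  /0 0.0.0.0: MATCH
Selected: next-hop 6.3.197.64 via eth1 (matched /18)


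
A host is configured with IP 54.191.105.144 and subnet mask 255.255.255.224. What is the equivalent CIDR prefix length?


Binary: 11111111.11111111.11111111.11100000
Count leading 1s
Prefix: /27


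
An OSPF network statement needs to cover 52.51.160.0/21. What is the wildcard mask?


Subnet mask: 255.255.248.0
Wildcard = 255.255.255.255 - subnet mask
255 - 255 = 0
255 - 255 = 0
255 - 248 = 7
255 - 0 = 255
Wildcard: 0.0.7.255


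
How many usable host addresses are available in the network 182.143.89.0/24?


Host bits = 32 - 24 = 8
Total addresses = 2^8 = 256
Usable = total - 2 (network and broadcast)
Usable hosts: 254


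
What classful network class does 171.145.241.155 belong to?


First octet: 171
Binary: 10101011
10xxxxxx -> Class B (128-191)
Class B, default mask 255.255.0.0 (/16)


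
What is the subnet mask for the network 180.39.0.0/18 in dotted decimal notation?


/18 means 18 network bits, 14 host bits
Binary: 11111111111111111100000000000000
Mask: 255.255.192.0


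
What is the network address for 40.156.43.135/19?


IP:   00101000.10011100.00101011.10000111
Mask: 11111111.11111111.11100000.00000000
AND operation:
Net:  00101000.10011100.00100000.00000000
Network: 40.156.32.0/19


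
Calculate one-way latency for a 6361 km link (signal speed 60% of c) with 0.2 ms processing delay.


Speed = 0.6 * 3e5 km/s = 180000 km/s
Propagation delay = 6361 / 180000 = 0.0353 s = 35.3389 ms
Processing delay = 0.2 ms
Total one-way latency = 35.5389 ms


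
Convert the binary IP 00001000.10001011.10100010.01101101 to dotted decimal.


00001000 = 8
10001011 = 139
10100010 = 162
01101101 = 109
IP: 8.139.162.109


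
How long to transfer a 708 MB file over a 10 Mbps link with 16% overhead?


Effective throughput = 10 * (1 - 16/100) = 8.4 Mbps
File size in Mb = 708 * 8 = 5664 Mb
Time = 5664 / 8.4
Time = 674.2857 seconds


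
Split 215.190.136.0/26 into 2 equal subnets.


New prefix = 26 + 1 = 27
Each subnet has 32 addresses
  215.190.136.0/27
  215.190.136.32/27
Subnets: 215.190.136.0/27, 215.190.136.32/27


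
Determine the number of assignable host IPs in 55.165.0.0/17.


Host bits = 32 - 17 = 15
Total addresses = 2^15 = 32768
Usable = total - 2 (network and broadcast)
Usable hosts: 32766


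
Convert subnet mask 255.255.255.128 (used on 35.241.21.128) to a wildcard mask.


Subnet mask: 255.255.255.128
Wildcard = 255.255.255.255 - subnet mask
255 - 255 = 0
255 - 255 = 0
255 - 255 = 0
255 - 128 = 127
Wildcard: 0.0.0.127


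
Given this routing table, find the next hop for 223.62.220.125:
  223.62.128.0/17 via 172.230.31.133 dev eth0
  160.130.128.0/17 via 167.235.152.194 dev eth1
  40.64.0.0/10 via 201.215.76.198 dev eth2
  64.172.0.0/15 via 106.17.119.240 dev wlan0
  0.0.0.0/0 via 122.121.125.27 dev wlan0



Longest prefix match for 223.62.220.125:
  /17 223.62.128.0: MATCH
  /17 160.130.128.0: no
  /10 40.64.0.0: no
  /15 64.172.0.0: no
  /0 0.0.0.0: MATCH
Selected: next-hop 172.230.31.133 via eth0 (matched /17)


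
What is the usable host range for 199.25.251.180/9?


Network: 199.0.0.0
Broadcast: 199.127.255.255
First usable = network + 1
Last usable = broadcast - 1
Range: 199.0.0.1 to 199.127.255.254


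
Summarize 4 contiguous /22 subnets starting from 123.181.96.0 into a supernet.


Original prefix: /22
Number of subnets: 4 = 2^2
New prefix = 22 - 2 = 20
Supernet: 123.181.96.0/20


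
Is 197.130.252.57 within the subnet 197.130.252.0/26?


Subnet network: 197.130.252.0
Test IP AND mask: 197.130.252.0
Yes, 197.130.252.57 is in 197.130.252.0/26


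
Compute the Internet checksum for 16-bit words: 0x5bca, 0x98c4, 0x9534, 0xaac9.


Sum all words (with carry folding):
+ 0x5bca = 0x5bca
+ 0x98c4 = 0xf48e
+ 0x9534 = 0x89c3
+ 0xaac9 = 0x348d
One's complement: ~0x348d
Checksum = 0xcb72


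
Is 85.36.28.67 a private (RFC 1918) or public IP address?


RFC 1918 private ranges:
  10.0.0.0/8 (10.0.0.0 - 10.255.255.255)
  172.16.0.0/12 (172.16.0.0 - 172.31.255.255)
  192.168.0.0/16 (192.168.0.0 - 192.168.255.255)
Public (not in any RFC 1918 range)


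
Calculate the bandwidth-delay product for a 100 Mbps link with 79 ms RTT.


BDP = bandwidth * RTT
= 100 Mbps * 79 ms
= 100 * 1e6 * 79 / 1000 bits
= 7900000 bits
= 987500 bytes
= 964.3555 KB
BDP = 7900000 bits (987500 bytes)


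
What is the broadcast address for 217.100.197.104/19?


Network: 217.100.192.0/19
Host bits = 13
Set all host bits to 1:
Broadcast: 217.100.223.255


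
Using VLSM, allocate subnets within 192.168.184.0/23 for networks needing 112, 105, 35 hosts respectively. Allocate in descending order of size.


112 hosts -> /25 (126 usable): 192.168.184.0/25
105 hosts -> /25 (126 usable): 192.168.184.128/25
35 hosts -> /26 (62 usable): 192.168.185.0/26
Allocation: 192.168.184.0/25 (112 hosts, 126 usable); 192.168.184.128/25 (105 hosts, 126 usable); 192.168.185.0/26 (35 hosts, 62 usable)


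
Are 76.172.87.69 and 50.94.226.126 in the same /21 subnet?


Mask: 255.255.248.0
76.172.87.69 AND mask = 76.172.80.0
50.94.226.126 AND mask = 50.94.224.0
No, different subnets (76.172.80.0 vs 50.94.224.0)


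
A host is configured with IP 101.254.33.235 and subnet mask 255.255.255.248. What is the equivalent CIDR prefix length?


Binary: 11111111.11111111.11111111.11111000
Count leading 1s
Prefix: /29


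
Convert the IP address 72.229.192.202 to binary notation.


72 = 01001000
229 = 11100101
192 = 11000000
202 = 11001010
Binary: 01001000.11100101.11000000.11001010


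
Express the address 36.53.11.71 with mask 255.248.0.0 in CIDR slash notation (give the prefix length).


Binary: 11111111.11111000.00000000.00000000
Count leading 1s
Prefix: /13


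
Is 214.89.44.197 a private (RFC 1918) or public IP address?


RFC 1918 private ranges:
  10.0.0.0/8 (10.0.0.0 - 10.255.255.255)
  172.16.0.0/12 (172.16.0.0 - 172.31.255.255)
  192.168.0.0/16 (192.168.0.0 - 192.168.255.255)
Public (not in any RFC 1918 range)


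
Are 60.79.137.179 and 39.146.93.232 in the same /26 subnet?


Mask: 255.255.255.192
60.79.137.179 AND mask = 60.79.137.128
39.146.93.232 AND mask = 39.146.93.192
No, different subnets (60.79.137.128 vs 39.146.93.192)


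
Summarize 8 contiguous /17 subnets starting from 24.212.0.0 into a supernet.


Original prefix: /17
Number of subnets: 8 = 2^3
New prefix = 17 - 3 = 14
Supernet: 24.212.0.0/14


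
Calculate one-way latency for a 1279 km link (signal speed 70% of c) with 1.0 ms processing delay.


Speed = 0.7 * 3e5 km/s = 210000 km/s
Propagation delay = 1279 / 210000 = 0.0061 s = 6.0905 ms
Processing delay = 1.0 ms
Total one-way latency = 7.0905 ms


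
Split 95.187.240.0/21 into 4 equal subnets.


New prefix = 21 + 2 = 23
Each subnet has 512 addresses
  95.187.240.0/23
  95.187.242.0/23
  95.187.244.0/23
  95.187.246.0/23
Subnets: 95.187.240.0/23, 95.187.242.0/23, 95.187.244.0/23, 95.187.246.0/23


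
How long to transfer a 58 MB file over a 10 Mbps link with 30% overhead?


Effective throughput = 10 * (1 - 30/100) = 7 Mbps
File size in Mb = 58 * 8 = 464 Mb
Time = 464 / 7
Time = 66.2857 seconds


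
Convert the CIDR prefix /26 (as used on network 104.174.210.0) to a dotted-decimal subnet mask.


/26 means 26 network bits, 6 host bits
Binary: 11111111111111111111111111000000
Mask: 255.255.255.192


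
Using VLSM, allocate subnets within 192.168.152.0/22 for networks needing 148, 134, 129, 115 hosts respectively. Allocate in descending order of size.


148 hosts -> /24 (254 usable): 192.168.152.0/24
134 hosts -> /24 (254 usable): 192.168.153.0/24
129 hosts -> /24 (254 usable): 192.168.154.0/24
115 hosts -> /25 (126 usable): 192.168.155.0/25
Allocation: 192.168.152.0/24 (148 hosts, 254 usable); 192.168.153.0/24 (134 hosts, 254 usable); 192.168.154.0/24 (129 hosts, 254 usable); 192.168.155.0/25 (115 hosts, 126 usable)


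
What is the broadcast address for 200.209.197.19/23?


Network: 200.209.196.0/23
Host bits = 9
Set all host bits to 1:
Broadcast: 200.209.197.255


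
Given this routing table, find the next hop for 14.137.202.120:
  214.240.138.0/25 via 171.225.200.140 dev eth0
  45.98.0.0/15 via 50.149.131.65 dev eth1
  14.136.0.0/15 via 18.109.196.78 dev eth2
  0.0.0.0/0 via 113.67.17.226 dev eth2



Longest prefix match for 14.137.202.120:
  /25 214.240.138.0: no
  /15 45.98.0.0: no
  /15 14.136.0.0: MATCH
  /0 0.0.0.0: MATCH
Selected: next-hop 18.109.196.78 via eth2 (matched /15)


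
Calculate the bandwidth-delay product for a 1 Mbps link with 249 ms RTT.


BDP = bandwidth * RTT
= 1 Mbps * 249 ms
= 1 * 1e6 * 249 / 1000 bits
= 249000 bits
= 31125 bytes
= 30.3955 KB
BDP = 249000 bits (31125 bytes)


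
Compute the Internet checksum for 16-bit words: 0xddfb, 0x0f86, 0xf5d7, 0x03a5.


Sum all words (with carry folding):
+ 0xddfb = 0xddfb
+ 0x0f86 = 0xed81
+ 0xf5d7 = 0xe359
+ 0x03a5 = 0xe6fe
One's complement: ~0xe6fe
Checksum = 0x1901


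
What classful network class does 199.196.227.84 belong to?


First octet: 199
Binary: 11000111
110xxxxx -> Class C (192-223)
Class C, default mask 255.255.255.0 (/24)


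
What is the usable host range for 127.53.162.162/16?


Network: 127.53.0.0
Broadcast: 127.53.255.255
First usable = network + 1
Last usable = broadcast - 1
Range: 127.53.0.1 to 127.53.255.254


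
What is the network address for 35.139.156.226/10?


IP:   00100011.10001011.10011100.11100010
Mask: 11111111.11000000.00000000.00000000
AND operation:
Net:  00100011.10000000.00000000.00000000
Network: 35.128.0.0/10


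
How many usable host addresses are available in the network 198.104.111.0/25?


Host bits = 32 - 25 = 7
Total addresses = 2^7 = 128
Usable = total - 2 (network and broadcast)
Usable hosts: 126


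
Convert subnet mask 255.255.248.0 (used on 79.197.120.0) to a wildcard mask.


Subnet mask: 255.255.248.0
Wildcard = 255.255.255.255 - subnet mask
255 - 255 = 0
255 - 255 = 0
255 - 248 = 7
255 - 0 = 255
Wildcard: 0.0.7.255


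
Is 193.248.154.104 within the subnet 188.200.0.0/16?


Subnet network: 188.200.0.0
Test IP AND mask: 193.248.0.0
No, 193.248.154.104 is not in 188.200.0.0/16


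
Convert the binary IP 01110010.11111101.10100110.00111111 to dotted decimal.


01110010 = 114
11111101 = 253
10100110 = 166
00111111 = 63
IP: 114.253.166.63


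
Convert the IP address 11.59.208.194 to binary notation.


11 = 00001011
59 = 00111011
208 = 11010000
194 = 11000010
Binary: 00001011.00111011.11010000.11000010


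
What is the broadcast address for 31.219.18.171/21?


Network: 31.219.16.0/21
Host bits = 11
Set all host bits to 1:
Broadcast: 31.219.23.255
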